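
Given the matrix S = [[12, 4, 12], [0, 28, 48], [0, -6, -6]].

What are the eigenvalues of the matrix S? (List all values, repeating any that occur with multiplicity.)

The characteristic polynomial is p(r) = det(rI - S).
Expanding the 3×3 determinant: p(r) = r^3 - 34r^2 + 384r - 1440.
Since p(12) = 0, r = 12 is a root.
Dividing by (r - 12) leaves r^2 - 22r + 120.
The quadratic factors as (r - 10)·(r - 12).
Eigenvalues: 10, 12, 12.

10, 12, 12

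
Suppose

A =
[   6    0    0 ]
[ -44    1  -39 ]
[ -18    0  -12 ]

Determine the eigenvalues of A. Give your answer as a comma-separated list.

Set up det(rI - A) = 0.
Expanding the 3×3 determinant: p(r) = r^3 + 5r^2 - 78r + 72.
Rational-root test: r = -12 gives p(-12) = 0.
Factor out (r + 12): p(r) = (r + 12)·(r^2 - 7r + 6).
The quadratic factors as (r - 1)·(r - 6).
Eigenvalues: -12, 1, 6.

-12, 1, 6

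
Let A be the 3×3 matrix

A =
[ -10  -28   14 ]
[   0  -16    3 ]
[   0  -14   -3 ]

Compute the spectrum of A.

-10, -10, -9

The characteristic polynomial is p(lambda) = det(lambda·I - A).
Expanding the 3×3 determinant: p(lambda) = lambda^3 + 29·lambda^2 + 280·lambda + 900.
Try lambda = -9: p(-9) = 0, so -9 is a root.
Dividing by (lambda + 9) leaves lambda^2 + 20·lambda + 100.
The quadratic factor is (lambda + 10)^2.
Eigenvalues: -10, -10, -9.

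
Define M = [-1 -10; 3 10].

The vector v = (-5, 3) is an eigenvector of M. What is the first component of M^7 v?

-390625

First find the eigenvalue: Mv = (-25, 15) = 5·(-5, 3), so λ = 5.
Then M^7 v = λ^7·v = 5^7·(-5, 3) = 78125·(-5, 3) = (-390625, 234375).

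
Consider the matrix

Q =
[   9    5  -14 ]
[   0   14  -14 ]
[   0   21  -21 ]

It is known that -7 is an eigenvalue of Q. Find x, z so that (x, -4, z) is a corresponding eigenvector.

We need (Q + 7I)v = 0.
Q + 7I = [[16, 5, -14], [0, 21, -14], [0, 21, -14]].
Row 1: (16)·x + (5)·-4 + (-14)·z = 0
Row 2: (0)·x + (21)·-4 + (-14)·z = 0
Row 3: (0)·x + (21)·-4 + (-14)·z = 0
Solving gives x = -4, z = -6.
Check: Q·(-4, -4, -6) = (28, 28, 42) = -7·(-4, -4, -6).

-4, -6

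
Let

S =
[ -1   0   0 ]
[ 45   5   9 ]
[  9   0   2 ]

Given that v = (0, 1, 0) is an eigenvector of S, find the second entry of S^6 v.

First find the eigenvalue: Sv = (0, 5, 0) = 5·(0, 1, 0), so λ = 5.
Then S^6 v = λ^6·v = 5^6·(0, 1, 0) = 15625·(0, 1, 0) = (0, 15625, 0).

15625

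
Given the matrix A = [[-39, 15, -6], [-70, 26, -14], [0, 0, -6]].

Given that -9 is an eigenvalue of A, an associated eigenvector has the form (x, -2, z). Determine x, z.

We need (A + 9I)v = 0.
A + 9I = [[-30, 15, -6], [-70, 35, -14], [0, 0, 3]].
Row 1: (-30)·x + (15)·-2 + (-6)·z = 0
Row 2: (-70)·x + (35)·-2 + (-14)·z = 0
Row 3: (0)·x + (0)·-2 + (3)·z = 0
Solving gives x = -1, z = 0.
Check: A·(-1, -2, 0) = (9, 18, 0) = -9·(-1, -2, 0).

-1, 0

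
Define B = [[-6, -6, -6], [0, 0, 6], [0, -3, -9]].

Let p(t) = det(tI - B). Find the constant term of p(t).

108

p(t) = t^3 + 15t^2 + 72t + 108.
The constant term is 108.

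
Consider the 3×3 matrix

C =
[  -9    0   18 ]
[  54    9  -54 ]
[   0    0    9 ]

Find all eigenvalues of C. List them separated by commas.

The characteristic polynomial is p(λ) = det(λI - C).
Expanding the 3×3 determinant: p(λ) = λ^3 - 9λ^2 - 81λ + 729.
Try λ = -9: p(-9) = 0, so -9 is a root.
Dividing by (λ + 9) leaves λ^2 - 18λ + 81.
The quadratic factor is (λ - 9)^2.
Eigenvalues: -9, 9, 9.

-9, 9, 9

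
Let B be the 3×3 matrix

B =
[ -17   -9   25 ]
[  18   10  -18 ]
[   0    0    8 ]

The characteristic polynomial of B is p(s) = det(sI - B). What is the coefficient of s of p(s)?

p(s) = s^3 - s^2 - 64s + 64.
The coefficient of s is -64.

-64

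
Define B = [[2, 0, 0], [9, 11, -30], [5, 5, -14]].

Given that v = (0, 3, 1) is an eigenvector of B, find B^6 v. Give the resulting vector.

(0, 3, 1)

First find the eigenvalue: Bv = (0, 3, 1) = 1·(0, 3, 1), so λ = 1.
Then B^6 v = λ^6·v = 1^6·(0, 3, 1) = 1·(0, 3, 1) = (0, 3, 1).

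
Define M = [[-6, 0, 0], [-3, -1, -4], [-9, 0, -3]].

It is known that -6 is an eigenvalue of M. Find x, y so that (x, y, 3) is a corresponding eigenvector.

1, 3

We need (M + 6I)v = 0.
M + 6I = [[0, 0, 0], [-3, 5, -4], [-9, 0, 3]].
Row 1: (0)·x + (0)·y + (0)·3 = 0
Row 2: (-3)·x + (5)·y + (-4)·3 = 0
Row 3: (-9)·x + (0)·y + (3)·3 = 0
Solving gives x = 1, y = 3.
Check: M·(1, 3, 3) = (-6, -18, -18) = -6·(1, 3, 3).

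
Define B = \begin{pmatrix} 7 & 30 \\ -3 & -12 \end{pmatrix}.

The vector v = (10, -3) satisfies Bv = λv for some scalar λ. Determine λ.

Compute Bv: B·(10, -3) = (-20, 6).
Since Bv = λv, compare component 1: -20 = λ·10, so λ = -2.

-2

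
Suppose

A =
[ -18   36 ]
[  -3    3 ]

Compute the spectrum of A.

det(A - tI) = (-18 - t)(3 - t) - (36)·(-3) = t^2 + 15t + 54.
This factors as (t + 9)·(t + 6) = 0.
Eigenvalues: -9, -6.

-9, -6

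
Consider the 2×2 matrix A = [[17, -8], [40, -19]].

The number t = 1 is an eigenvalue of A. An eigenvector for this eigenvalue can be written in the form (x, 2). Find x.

1

We need (A - 1I)v = 0.
A - 1I = [[16, -8], [40, -20]].
Row 1: (16)·x + (-8)·2 = 0
Row 2: (40)·x + (-20)·2 = 0
Solving gives x = 1.
Check: A·(1, 2) = (1, 2) = 1·(1, 2).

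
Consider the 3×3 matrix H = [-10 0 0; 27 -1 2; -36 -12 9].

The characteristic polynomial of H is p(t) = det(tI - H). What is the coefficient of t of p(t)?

-65

p(t) = t^3 + 2t^2 - 65t + 150.
The coefficient of t is -65.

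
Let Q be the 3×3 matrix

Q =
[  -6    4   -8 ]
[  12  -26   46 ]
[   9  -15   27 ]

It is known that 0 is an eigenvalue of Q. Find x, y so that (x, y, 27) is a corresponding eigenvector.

-6, 45

We need (Q)v = 0.
Q = [[-6, 4, -8], [12, -26, 46], [9, -15, 27]].
Row 1: (-6)·x + (4)·y + (-8)·27 = 0
Row 2: (12)·x + (-26)·y + (46)·27 = 0
Row 3: (9)·x + (-15)·y + (27)·27 = 0
Solving gives x = -6, y = 45.
Check: Q·(-6, 45, 27) = (0, 0, 0) = 0·(-6, 45, 27).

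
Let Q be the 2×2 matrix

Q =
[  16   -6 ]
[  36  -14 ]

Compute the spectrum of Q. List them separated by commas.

-2, 4

det(Q - lambda·I) = (16 - lambda)(-14 - lambda) - (-6)·(36) = lambda^2 - 2·lambda - 8.
This factors as (lambda + 2)·(lambda - 4) = 0.
Eigenvalues: -2, 4.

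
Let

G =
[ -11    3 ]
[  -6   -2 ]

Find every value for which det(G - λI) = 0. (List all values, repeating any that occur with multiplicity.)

-8, -5

det(G - lambda·I) = (-11 - lambda)(-2 - lambda) - (3)·(-6) = lambda^2 + 13·lambda + 40.
This factors as (lambda + 8)·(lambda + 5) = 0.
Eigenvalues: -8, -5.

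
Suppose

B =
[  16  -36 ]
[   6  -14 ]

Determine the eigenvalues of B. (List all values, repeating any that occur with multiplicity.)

-2, 4

det(B - rI) = (16 - r)(-14 - r) - (-36)·(6) = r^2 - 2r - 8.
This factors as (r + 2)·(r - 4) = 0.
Eigenvalues: -2, 4.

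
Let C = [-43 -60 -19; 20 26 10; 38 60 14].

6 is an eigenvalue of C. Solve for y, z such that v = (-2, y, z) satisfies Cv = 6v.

We need (C - 6I)v = 0.
C - 6I = [[-49, -60, -19], [20, 20, 10], [38, 60, 8]].
Row 1: (-49)·-2 + (-60)·y + (-19)·z = 0
Row 2: (20)·-2 + (20)·y + (10)·z = 0
Row 3: (38)·-2 + (60)·y + (8)·z = 0
Solving gives y = 1, z = 2.
Check: C·(-2, 1, 2) = (-12, 6, 12) = 6·(-2, 1, 2).

1, 2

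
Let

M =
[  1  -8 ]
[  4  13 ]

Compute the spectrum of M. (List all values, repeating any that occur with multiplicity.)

5, 9

det(M - lambda·I) = (1 - lambda)(13 - lambda) - (-8)·(4) = lambda^2 - 14·lambda + 45.
This factors as (lambda - 5)·(lambda - 9) = 0.
Eigenvalues: 5, 9.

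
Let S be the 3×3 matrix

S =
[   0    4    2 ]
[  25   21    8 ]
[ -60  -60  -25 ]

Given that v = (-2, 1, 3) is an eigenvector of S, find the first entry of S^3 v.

First find the eigenvalue: Sv = (10, -5, -15) = -5·(-2, 1, 3), so λ = -5.
Then S^3 v = λ^3·v = (-5)^3·(-2, 1, 3) = -125·(-2, 1, 3) = (250, -125, -375).

250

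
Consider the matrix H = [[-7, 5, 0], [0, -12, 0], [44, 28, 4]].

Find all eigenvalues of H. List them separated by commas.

-12, -7, 4

The characteristic polynomial is p(lambda) = det(lambda·I - H).
Expanding the 3×3 determinant: p(lambda) = lambda^3 + 15·lambda^2 + 8·lambda - 336.
Since p(-7) = 0, lambda = -7 is a root.
Factor out (lambda + 7): p(lambda) = (lambda + 7)·(lambda^2 + 8·lambda - 48).
The quadratic factors as (lambda + 12)·(lambda - 4).
Eigenvalues: -12, -7, 4.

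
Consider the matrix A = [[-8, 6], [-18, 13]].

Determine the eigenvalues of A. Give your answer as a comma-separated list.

1, 4

det(A - μI) = (-8 - μ)(13 - μ) - (6)·(-18) = μ^2 - 5μ + 4.
This factors as (μ - 1)·(μ - 4) = 0.
Eigenvalues: 1, 4.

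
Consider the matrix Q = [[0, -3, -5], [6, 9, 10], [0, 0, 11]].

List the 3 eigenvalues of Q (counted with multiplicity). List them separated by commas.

3, 6, 11

Compute the characteristic polynomial p(s) = det(sI - Q).
Expanding along the first row, p(s) = s^3 - 20s^2 + 117s - 198.
Try s = 11: p(11) = 0, so 11 is a root.
Dividing by (s - 11) leaves s^2 - 9s + 18.
The quadratic factors as (s - 3)·(s - 6).
Eigenvalues: 3, 6, 11.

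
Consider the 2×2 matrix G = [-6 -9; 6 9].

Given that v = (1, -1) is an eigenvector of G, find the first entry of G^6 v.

First find the eigenvalue: Gv = (3, -3) = 3·(1, -1), so λ = 3.
Then G^6 v = λ^6·v = 3^6·(1, -1) = 729·(1, -1) = (729, -729).

729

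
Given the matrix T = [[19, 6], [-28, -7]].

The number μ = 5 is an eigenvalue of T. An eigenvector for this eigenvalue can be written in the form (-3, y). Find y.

7

We need (T - 5I)v = 0.
T - 5I = [[14, 6], [-28, -12]].
Row 1: (14)·-3 + (6)·y = 0
Row 2: (-28)·-3 + (-12)·y = 0
Solving gives y = 7.
Check: T·(-3, 7) = (-15, 35) = 5·(-3, 7).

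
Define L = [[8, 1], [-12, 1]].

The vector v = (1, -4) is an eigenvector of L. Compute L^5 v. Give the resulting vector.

(1024, -4096)

First find the eigenvalue: Lv = (4, -16) = 4·(1, -4), so λ = 4.
Then L^5 v = λ^5·v = 4^5·(1, -4) = 1024·(1, -4) = (1024, -4096).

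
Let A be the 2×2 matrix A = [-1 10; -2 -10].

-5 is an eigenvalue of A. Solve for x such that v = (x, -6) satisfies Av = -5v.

15

We need (A + 5I)v = 0.
A + 5I = [[4, 10], [-2, -5]].
Row 1: (4)·x + (10)·-6 = 0
Row 2: (-2)·x + (-5)·-6 = 0
Solving gives x = 15.
Check: A·(15, -6) = (-75, 30) = -5·(15, -6).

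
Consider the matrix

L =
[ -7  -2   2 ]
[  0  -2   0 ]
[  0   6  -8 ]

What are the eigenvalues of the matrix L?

-8, -7, -2

Set up det(sI - L) = 0.
Expanding along the first row, p(s) = s^3 + 17s^2 + 86s + 112.
Since p(-7) = 0, s = -7 is a root.
Factor out (s + 7): p(s) = (s + 7)·(s^2 + 10s + 16).
The quadratic factors as (s + 8)·(s + 2).
Eigenvalues: -8, -7, -2.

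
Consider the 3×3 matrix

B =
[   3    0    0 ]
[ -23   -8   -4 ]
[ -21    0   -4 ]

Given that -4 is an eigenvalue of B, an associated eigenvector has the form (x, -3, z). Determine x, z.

0, 3

We need (B + 4I)v = 0.
B + 4I = [[7, 0, 0], [-23, -4, -4], [-21, 0, 0]].
Row 1: (7)·x + (0)·-3 + (0)·z = 0
Row 2: (-23)·x + (-4)·-3 + (-4)·z = 0
Row 3: (-21)·x + (0)·-3 + (0)·z = 0
Solving gives x = 0, z = 3.
Check: B·(0, -3, 3) = (0, 12, -12) = -4·(0, -3, 3).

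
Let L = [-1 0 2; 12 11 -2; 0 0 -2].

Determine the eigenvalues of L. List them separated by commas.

Compute the characteristic polynomial p(t) = det(tI - L).
Cofactor expansion gives p(t) = t^3 - 8t^2 - 31t - 22.
Try t = -2: p(-2) = 0, so -2 is a root.
Dividing by (t + 2) leaves t^2 - 10t - 11.
The quadratic factors as (t + 1)·(t - 11).
Eigenvalues: -2, -1, 11.

-2, -1, 11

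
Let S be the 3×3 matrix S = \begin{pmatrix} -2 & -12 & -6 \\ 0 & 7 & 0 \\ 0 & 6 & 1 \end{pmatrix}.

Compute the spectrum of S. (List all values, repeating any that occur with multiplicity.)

The characteristic polynomial is p(λ) = det(λI - S).
Cofactor expansion gives p(λ) = λ^3 - 6λ^2 - 9λ + 14.
Try λ = 1: p(1) = 0, so 1 is a root.
Factor out (λ - 1): p(λ) = (λ - 1)·(λ^2 - 5λ - 14).
The quadratic factors as (λ + 2)·(λ - 7).
Eigenvalues: -2, 1, 7.

-2, 1, 7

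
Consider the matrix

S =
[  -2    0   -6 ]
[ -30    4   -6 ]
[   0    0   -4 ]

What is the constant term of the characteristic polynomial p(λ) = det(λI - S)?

-32

p(0) = det(0·I − S) = det(−S) = (−1)^3·det(S).
det(S) = 32, so p(0) = -32.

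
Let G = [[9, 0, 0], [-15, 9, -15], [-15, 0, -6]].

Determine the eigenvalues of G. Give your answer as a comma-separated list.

-6, 9, 9

The characteristic polynomial is p(r) = det(rI - G).
Expanding along the first row, p(r) = r^3 - 12r^2 - 27r + 486.
Since p(-6) = 0, r = -6 is a root.
Factor out (r + 6): p(r) = (r + 6)·(r^2 - 18r + 81).
The quadratic factor is (r - 9)^2.
Eigenvalues: -6, 9, 9.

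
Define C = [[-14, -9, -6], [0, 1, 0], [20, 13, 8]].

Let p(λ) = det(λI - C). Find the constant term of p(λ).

p(λ) = λ^3 + 5λ^2 + 2λ - 8.
The constant term is -8.

-8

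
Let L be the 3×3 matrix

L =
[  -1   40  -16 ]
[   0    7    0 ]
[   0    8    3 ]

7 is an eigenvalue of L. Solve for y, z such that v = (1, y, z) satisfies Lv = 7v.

1, 2

We need (L - 7I)v = 0.
L - 7I = [[-8, 40, -16], [0, 0, 0], [0, 8, -4]].
Row 1: (-8)·1 + (40)·y + (-16)·z = 0
Row 2: (0)·1 + (0)·y + (0)·z = 0
Row 3: (0)·1 + (8)·y + (-4)·z = 0
Solving gives y = 1, z = 2.
Check: L·(1, 1, 2) = (7, 7, 14) = 7·(1, 1, 2).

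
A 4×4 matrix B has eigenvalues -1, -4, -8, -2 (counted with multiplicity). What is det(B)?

64

det(B) is the product of the eigenvalues: (-1) · (-4) · (-8) · (-2) = 64.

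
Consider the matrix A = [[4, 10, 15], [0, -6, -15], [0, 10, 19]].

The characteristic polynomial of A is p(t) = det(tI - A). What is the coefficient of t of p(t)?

p(t) = t^3 - 17t^2 + 88t - 144.
The coefficient of t is 88.

88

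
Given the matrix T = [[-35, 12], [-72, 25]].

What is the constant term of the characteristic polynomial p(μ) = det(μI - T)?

p(0) = det(0·I − T) = det(−T) = (−1)^2·det(T).
det(T) = -11, so p(0) = -11.

-11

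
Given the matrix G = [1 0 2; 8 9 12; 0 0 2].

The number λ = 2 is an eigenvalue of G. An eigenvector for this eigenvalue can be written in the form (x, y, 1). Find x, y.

2, -4

We need (G - 2I)v = 0.
G - 2I = [[-1, 0, 2], [8, 7, 12], [0, 0, 0]].
Row 1: (-1)·x + (0)·y + (2)·1 = 0
Row 2: (8)·x + (7)·y + (12)·1 = 0
Row 3: (0)·x + (0)·y + (0)·1 = 0
Solving gives x = 2, y = -4.
Check: G·(2, -4, 1) = (4, -8, 2) = 2·(2, -4, 1).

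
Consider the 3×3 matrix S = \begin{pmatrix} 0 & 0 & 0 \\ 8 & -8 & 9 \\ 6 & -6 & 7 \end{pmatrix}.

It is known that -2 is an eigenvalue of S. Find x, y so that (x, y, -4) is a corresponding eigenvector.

0, -6

We need (S + 2I)v = 0.
S + 2I = [[2, 0, 0], [8, -6, 9], [6, -6, 9]].
Row 1: (2)·x + (0)·y + (0)·-4 = 0
Row 2: (8)·x + (-6)·y + (9)·-4 = 0
Row 3: (6)·x + (-6)·y + (9)·-4 = 0
Solving gives x = 0, y = -6.
Check: S·(0, -6, -4) = (0, 12, 8) = -2·(0, -6, -4).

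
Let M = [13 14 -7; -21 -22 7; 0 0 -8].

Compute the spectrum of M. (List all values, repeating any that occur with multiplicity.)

-8, -8, -1

Compute the characteristic polynomial p(r) = det(rI - M).
Expanding along the first row, p(r) = r^3 + 17r^2 + 80r + 64.
Since p(-8) = 0, r = -8 is a root.
Dividing by (r + 8) leaves r^2 + 9r + 8.
The quadratic factors as (r + 8)·(r + 1).
Eigenvalues: -8, -8, -1.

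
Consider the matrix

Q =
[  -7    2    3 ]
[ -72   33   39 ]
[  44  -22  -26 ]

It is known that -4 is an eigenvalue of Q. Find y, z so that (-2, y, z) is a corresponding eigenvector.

We need (Q + 4I)v = 0.
Q + 4I = [[-3, 2, 3], [-72, 37, 39], [44, -22, -22]].
Row 1: (-3)·-2 + (2)·y + (3)·z = 0
Row 2: (-72)·-2 + (37)·y + (39)·z = 0
Row 3: (44)·-2 + (-22)·y + (-22)·z = 0
Solving gives y = -6, z = 2.
Check: Q·(-2, -6, 2) = (8, 24, -8) = -4·(-2, -6, 2).

-6, 2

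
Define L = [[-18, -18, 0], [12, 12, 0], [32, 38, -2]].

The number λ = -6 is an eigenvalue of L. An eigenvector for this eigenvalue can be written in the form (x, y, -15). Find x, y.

9, -6

We need (L + 6I)v = 0.
L + 6I = [[-12, -18, 0], [12, 18, 0], [32, 38, 4]].
Row 1: (-12)·x + (-18)·y + (0)·-15 = 0
Row 2: (12)·x + (18)·y + (0)·-15 = 0
Row 3: (32)·x + (38)·y + (4)·-15 = 0
Solving gives x = 9, y = -6.
Check: L·(9, -6, -15) = (-54, 36, 90) = -6·(9, -6, -15).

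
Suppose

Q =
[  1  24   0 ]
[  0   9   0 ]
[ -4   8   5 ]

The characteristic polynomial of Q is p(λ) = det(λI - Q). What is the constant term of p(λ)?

p(λ) = λ^3 - 15λ^2 + 59λ - 45.
The constant term is -45.

-45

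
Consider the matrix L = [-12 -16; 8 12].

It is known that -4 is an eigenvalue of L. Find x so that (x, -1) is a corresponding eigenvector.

We need (L + 4I)v = 0.
L + 4I = [[-8, -16], [8, 16]].
Row 1: (-8)·x + (-16)·-1 = 0
Row 2: (8)·x + (16)·-1 = 0
Solving gives x = 2.
Check: L·(2, -1) = (-8, 4) = -4·(2, -1).

2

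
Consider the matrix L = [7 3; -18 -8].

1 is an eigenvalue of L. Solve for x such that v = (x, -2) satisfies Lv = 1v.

We need (L - 1I)v = 0.
L - 1I = [[6, 3], [-18, -9]].
Row 1: (6)·x + (3)·-2 = 0
Row 2: (-18)·x + (-9)·-2 = 0
Solving gives x = 1.
Check: L·(1, -2) = (1, -2) = 1·(1, -2).

1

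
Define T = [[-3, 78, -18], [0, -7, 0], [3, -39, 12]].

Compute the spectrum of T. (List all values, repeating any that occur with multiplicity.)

-7, 3, 6

The characteristic polynomial is p(t) = det(tI - T).
Cofactor expansion gives p(t) = t^3 - 2t^2 - 45t + 126.
Rational-root test: t = 3 gives p(3) = 0.
Factor out (t - 3): p(t) = (t - 3)·(t^2 + t - 42).
The quadratic factors as (t + 7)·(t - 6).
Eigenvalues: -7, 3, 6.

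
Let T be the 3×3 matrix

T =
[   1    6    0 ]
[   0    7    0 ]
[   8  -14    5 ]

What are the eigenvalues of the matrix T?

The characteristic polynomial is p(μ) = det(μI - T).
Cofactor expansion gives p(μ) = μ^3 - 13μ^2 + 47μ - 35.
Try μ = 1: p(1) = 0, so 1 is a root.
Factor out (μ - 1): p(μ) = (μ - 1)·(μ^2 - 12μ + 35).
The quadratic factors as (μ - 5)·(μ - 7).
Eigenvalues: 1, 5, 7.

1, 5, 7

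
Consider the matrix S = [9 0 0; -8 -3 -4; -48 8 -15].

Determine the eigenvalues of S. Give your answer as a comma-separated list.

Set up det(μI - S) = 0.
Expanding the 3×3 determinant: p(μ) = μ^3 + 9μ^2 - 85μ - 693.
Since p(-7) = 0, μ = -7 is a root.
Factor out (μ + 7): p(μ) = (μ + 7)·(μ^2 + 2μ - 99).
The quadratic factors as (μ + 11)·(μ - 9).
Eigenvalues: -11, -7, 9.

-11, -7, 9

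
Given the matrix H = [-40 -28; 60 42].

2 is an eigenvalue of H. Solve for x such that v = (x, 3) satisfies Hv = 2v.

-2

We need (H - 2I)v = 0.
H - 2I = [[-42, -28], [60, 40]].
Row 1: (-42)·x + (-28)·3 = 0
Row 2: (60)·x + (40)·3 = 0
Solving gives x = -2.
Check: H·(-2, 3) = (-4, 6) = 2·(-2, 3).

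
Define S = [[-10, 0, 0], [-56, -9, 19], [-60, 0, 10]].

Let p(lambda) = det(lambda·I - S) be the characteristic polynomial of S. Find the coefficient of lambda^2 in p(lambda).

9

The coefficient of lambda^2 of det(lambda·I - S) is −trace(S).
trace(S) = (-10) + (-9) + (10) = -9, so the coefficient is 9.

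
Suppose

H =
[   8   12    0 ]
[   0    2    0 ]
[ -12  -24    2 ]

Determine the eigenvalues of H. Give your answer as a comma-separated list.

Compute the characteristic polynomial p(λ) = det(λI - H).
Cofactor expansion gives p(λ) = λ^3 - 12λ^2 + 36λ - 32.
Since p(2) = 0, λ = 2 is a root.
Dividing by (λ - 2) leaves λ^2 - 10λ + 16.
The quadratic factors as (λ - 2)·(λ - 8).
Eigenvalues: 2, 2, 8.

2, 2, 8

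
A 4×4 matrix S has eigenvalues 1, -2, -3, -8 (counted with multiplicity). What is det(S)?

det(S) is the product of the eigenvalues: (1) · (-2) · (-3) · (-8) = -48.

-48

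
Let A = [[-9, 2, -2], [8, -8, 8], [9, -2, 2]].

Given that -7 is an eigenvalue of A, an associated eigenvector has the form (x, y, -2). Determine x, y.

We need (A + 7I)v = 0.
A + 7I = [[-2, 2, -2], [8, -1, 8], [9, -2, 9]].
Row 1: (-2)·x + (2)·y + (-2)·-2 = 0
Row 2: (8)·x + (-1)·y + (8)·-2 = 0
Row 3: (9)·x + (-2)·y + (9)·-2 = 0
Solving gives x = 2, y = 0.
Check: A·(2, 0, -2) = (-14, 0, 14) = -7·(2, 0, -2).

2, 0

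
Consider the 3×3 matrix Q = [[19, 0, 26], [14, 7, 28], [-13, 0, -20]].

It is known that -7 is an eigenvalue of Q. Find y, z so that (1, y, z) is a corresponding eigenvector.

1, -1

We need (Q + 7I)v = 0.
Q + 7I = [[26, 0, 26], [14, 14, 28], [-13, 0, -13]].
Row 1: (26)·1 + (0)·y + (26)·z = 0
Row 2: (14)·1 + (14)·y + (28)·z = 0
Row 3: (-13)·1 + (0)·y + (-13)·z = 0
Solving gives y = 1, z = -1.
Check: Q·(1, 1, -1) = (-7, -7, 7) = -7·(1, 1, -1).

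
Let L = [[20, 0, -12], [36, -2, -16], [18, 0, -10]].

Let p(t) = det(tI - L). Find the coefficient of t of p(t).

p(t) = t^3 - 8t^2 - 4t + 32.
The coefficient of t is -4.

-4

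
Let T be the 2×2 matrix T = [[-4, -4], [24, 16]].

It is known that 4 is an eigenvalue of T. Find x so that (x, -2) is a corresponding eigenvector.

We need (T - 4I)v = 0.
T - 4I = [[-8, -4], [24, 12]].
Row 1: (-8)·x + (-4)·-2 = 0
Row 2: (24)·x + (12)·-2 = 0
Solving gives x = 1.
Check: T·(1, -2) = (4, -8) = 4·(1, -2).

1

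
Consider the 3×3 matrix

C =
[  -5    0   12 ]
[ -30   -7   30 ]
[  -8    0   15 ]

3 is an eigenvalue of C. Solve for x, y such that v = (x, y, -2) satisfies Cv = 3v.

We need (C - 3I)v = 0.
C - 3I = [[-8, 0, 12], [-30, -10, 30], [-8, 0, 12]].
Row 1: (-8)·x + (0)·y + (12)·-2 = 0
Row 2: (-30)·x + (-10)·y + (30)·-2 = 0
Row 3: (-8)·x + (0)·y + (12)·-2 = 0
Solving gives x = -3, y = 3.
Check: C·(-3, 3, -2) = (-9, 9, -6) = 3·(-3, 3, -2).

-3, 3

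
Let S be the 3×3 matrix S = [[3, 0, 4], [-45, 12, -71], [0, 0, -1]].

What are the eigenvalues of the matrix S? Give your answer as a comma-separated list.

Set up det(μI - S) = 0.
Expanding along the first row, p(μ) = μ^3 - 14μ^2 + 21μ + 36.
Since p(3) = 0, μ = 3 is a root.
Dividing by (μ - 3) leaves μ^2 - 11μ - 12.
The quadratic factors as (μ + 1)·(μ - 12).
Eigenvalues: -1, 3, 12.

-1, 3, 12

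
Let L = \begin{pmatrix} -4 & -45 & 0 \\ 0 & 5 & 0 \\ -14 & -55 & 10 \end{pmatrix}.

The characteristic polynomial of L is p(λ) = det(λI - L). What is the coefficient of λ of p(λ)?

p(λ) = λ^3 - 11λ^2 - 10λ + 200.
The coefficient of λ is -10.

-10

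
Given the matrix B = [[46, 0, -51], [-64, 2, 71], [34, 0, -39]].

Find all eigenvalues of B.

The characteristic polynomial is p(λ) = det(λI - B).
Expanding the 3×3 determinant: p(λ) = λ^3 - 9λ^2 - 46λ + 120.
Rational-root test: λ = 2 gives p(2) = 0.
Factor out (λ - 2): p(λ) = (λ - 2)·(λ^2 - 7λ - 60).
The quadratic factors as (λ + 5)·(λ - 12).
Eigenvalues: -5, 2, 12.

-5, 2, 12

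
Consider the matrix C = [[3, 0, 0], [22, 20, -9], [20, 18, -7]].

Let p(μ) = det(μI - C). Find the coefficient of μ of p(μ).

p(μ) = μ^3 - 16μ^2 + 61μ - 66.
The coefficient of μ is 61.

61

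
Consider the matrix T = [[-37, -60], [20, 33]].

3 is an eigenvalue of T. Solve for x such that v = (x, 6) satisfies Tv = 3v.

-9

We need (T - 3I)v = 0.
T - 3I = [[-40, -60], [20, 30]].
Row 1: (-40)·x + (-60)·6 = 0
Row 2: (20)·x + (30)·6 = 0
Solving gives x = -9.
Check: T·(-9, 6) = (-27, 18) = 3·(-9, 6).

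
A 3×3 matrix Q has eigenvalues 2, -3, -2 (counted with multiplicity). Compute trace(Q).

-3

trace(Q) is the sum of the eigenvalues: (2) + (-3) + (-2) = -3.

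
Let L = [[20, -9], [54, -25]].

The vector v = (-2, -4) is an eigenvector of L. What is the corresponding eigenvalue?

Compute Lv: L·(-2, -4) = (-4, -8).
Since Lv = λv, compare component 1: -4 = λ·-2, so λ = 2.

2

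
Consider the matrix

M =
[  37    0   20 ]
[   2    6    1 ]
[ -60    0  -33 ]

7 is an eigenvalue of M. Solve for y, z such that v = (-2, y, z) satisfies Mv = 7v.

We need (M - 7I)v = 0.
M - 7I = [[30, 0, 20], [2, -1, 1], [-60, 0, -40]].
Row 1: (30)·-2 + (0)·y + (20)·z = 0
Row 2: (2)·-2 + (-1)·y + (1)·z = 0
Row 3: (-60)·-2 + (0)·y + (-40)·z = 0
Solving gives y = -1, z = 3.
Check: M·(-2, -1, 3) = (-14, -7, 21) = 7·(-2, -1, 3).

-1, 3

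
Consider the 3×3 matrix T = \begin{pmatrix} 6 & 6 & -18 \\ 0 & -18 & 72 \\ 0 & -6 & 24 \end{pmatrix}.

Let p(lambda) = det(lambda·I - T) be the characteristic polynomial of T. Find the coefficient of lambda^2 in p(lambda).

-12

The coefficient of lambda^2 of det(lambda·I - T) is −trace(T).
trace(T) = (6) + (-18) + (24) = 12, so the coefficient is -12.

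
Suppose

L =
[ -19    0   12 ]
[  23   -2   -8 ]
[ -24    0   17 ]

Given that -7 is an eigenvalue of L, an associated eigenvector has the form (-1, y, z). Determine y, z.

We need (L + 7I)v = 0.
L + 7I = [[-12, 0, 12], [23, 5, -8], [-24, 0, 24]].
Row 1: (-12)·-1 + (0)·y + (12)·z = 0
Row 2: (23)·-1 + (5)·y + (-8)·z = 0
Row 3: (-24)·-1 + (0)·y + (24)·z = 0
Solving gives y = 3, z = -1.
Check: L·(-1, 3, -1) = (7, -21, 7) = -7·(-1, 3, -1).

3, -1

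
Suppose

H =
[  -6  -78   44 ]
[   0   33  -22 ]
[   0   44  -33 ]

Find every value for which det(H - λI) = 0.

Compute the characteristic polynomial p(λ) = det(λI - H).
Expanding along the first row, p(λ) = λ^3 + 6λ^2 - 121λ - 726.
Since p(-11) = 0, λ = -11 is a root.
Dividing by (λ + 11) leaves λ^2 - 5λ - 66.
The quadratic factors as (λ + 6)·(λ - 11).
Eigenvalues: -11, -6, 11.

-11, -6, 11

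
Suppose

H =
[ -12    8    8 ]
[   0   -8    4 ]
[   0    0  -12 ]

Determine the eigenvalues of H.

H is upper triangular, so its eigenvalues are the diagonal entries.
Diagonal: -12, -8, -12.

-12, -12, -8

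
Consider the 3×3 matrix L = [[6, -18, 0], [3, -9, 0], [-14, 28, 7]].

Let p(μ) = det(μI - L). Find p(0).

p(0) = det(0·I − L) = det(−L) = (−1)^3·det(L).
det(L) = 0, so p(0) = 0.

0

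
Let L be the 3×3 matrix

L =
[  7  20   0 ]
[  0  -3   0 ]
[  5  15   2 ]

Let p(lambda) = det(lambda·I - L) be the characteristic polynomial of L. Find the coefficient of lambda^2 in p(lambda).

The coefficient of lambda^2 of det(lambda·I - L) is −trace(L).
trace(L) = (7) + (-3) + (2) = 6, so the coefficient is -6.

-6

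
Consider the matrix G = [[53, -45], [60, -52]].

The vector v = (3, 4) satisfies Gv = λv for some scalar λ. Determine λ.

Compute Gv: G·(3, 4) = (-21, -28).
Since Gv = λv, compare component 1: -21 = λ·3, so λ = -7.

-7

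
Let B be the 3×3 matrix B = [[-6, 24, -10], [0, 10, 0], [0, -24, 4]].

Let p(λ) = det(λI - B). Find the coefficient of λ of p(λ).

-44

p(λ) = λ^3 - 8λ^2 - 44λ + 240.
The coefficient of λ is -44.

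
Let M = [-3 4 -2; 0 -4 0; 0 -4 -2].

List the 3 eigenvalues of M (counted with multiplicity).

-4, -3, -2

Compute the characteristic polynomial p(s) = det(sI - M).
Expanding the 3×3 determinant: p(s) = s^3 + 9s^2 + 26s + 24.
Rational-root test: s = -2 gives p(-2) = 0.
Factor out (s + 2): p(s) = (s + 2)·(s^2 + 7s + 12).
The quadratic factors as (s + 4)·(s + 3).
Eigenvalues: -4, -3, -2.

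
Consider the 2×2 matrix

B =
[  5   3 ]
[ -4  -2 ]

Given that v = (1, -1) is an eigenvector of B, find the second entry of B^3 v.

-8

First find the eigenvalue: Bv = (2, -2) = 2·(1, -1), so λ = 2.
Then B^3 v = λ^3·v = 2^3·(1, -1) = 8·(1, -1) = (8, -8).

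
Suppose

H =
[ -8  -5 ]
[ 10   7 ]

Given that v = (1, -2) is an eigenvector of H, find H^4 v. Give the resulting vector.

(16, -32)

First find the eigenvalue: Hv = (2, -4) = 2·(1, -2), so λ = 2.
Then H^4 v = λ^4·v = 2^4·(1, -2) = 16·(1, -2) = (16, -32).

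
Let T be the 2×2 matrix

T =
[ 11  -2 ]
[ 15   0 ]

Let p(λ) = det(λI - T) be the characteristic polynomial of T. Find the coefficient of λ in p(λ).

The coefficient of λ of det(λI - T) is −trace(T).
trace(T) = (11) + (0) = 11, so the coefficient is -11.

-11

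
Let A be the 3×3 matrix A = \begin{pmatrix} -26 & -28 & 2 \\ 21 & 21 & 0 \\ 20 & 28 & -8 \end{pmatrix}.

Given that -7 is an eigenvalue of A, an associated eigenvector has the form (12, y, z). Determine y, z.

We need (A + 7I)v = 0.
A + 7I = [[-19, -28, 2], [21, 28, 0], [20, 28, -1]].
Row 1: (-19)·12 + (-28)·y + (2)·z = 0
Row 2: (21)·12 + (28)·y + (0)·z = 0
Row 3: (20)·12 + (28)·y + (-1)·z = 0
Solving gives y = -9, z = -12.
Check: A·(12, -9, -12) = (-84, 63, 84) = -7·(12, -9, -12).

-9, -12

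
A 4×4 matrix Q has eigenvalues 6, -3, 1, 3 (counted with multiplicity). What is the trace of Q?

trace(Q) is the sum of the eigenvalues: (6) + (-3) + (1) + (3) = 7.

7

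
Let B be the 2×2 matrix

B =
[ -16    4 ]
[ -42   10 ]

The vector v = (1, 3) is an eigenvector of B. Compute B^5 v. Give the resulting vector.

First find the eigenvalue: Bv = (-4, -12) = -4·(1, 3), so λ = -4.
Then B^5 v = λ^5·v = (-4)^5·(1, 3) = -1024·(1, 3) = (-1024, -3072).

(-1024, -3072)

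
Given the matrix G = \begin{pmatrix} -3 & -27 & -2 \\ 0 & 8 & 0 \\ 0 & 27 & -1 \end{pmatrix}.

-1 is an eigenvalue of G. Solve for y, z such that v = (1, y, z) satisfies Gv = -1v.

We need (G + 1I)v = 0.
G + 1I = [[-2, -27, -2], [0, 9, 0], [0, 27, 0]].
Row 1: (-2)·1 + (-27)·y + (-2)·z = 0
Row 2: (0)·1 + (9)·y + (0)·z = 0
Row 3: (0)·1 + (27)·y + (0)·z = 0
Solving gives y = 0, z = -1.
Check: G·(1, 0, -1) = (-1, 0, 1) = -1·(1, 0, -1).

0, -1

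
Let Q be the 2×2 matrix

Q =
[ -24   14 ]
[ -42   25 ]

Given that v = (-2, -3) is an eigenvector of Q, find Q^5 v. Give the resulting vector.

First find the eigenvalue: Qv = (6, 9) = -3·(-2, -3), so λ = -3.
Then Q^5 v = λ^5·v = (-3)^5·(-2, -3) = -243·(-2, -3) = (486, 729).

(486, 729)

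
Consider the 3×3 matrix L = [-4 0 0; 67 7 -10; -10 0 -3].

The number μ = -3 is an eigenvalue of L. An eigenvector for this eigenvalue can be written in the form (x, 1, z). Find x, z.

We need (L + 3I)v = 0.
L + 3I = [[-1, 0, 0], [67, 10, -10], [-10, 0, 0]].
Row 1: (-1)·x + (0)·1 + (0)·z = 0
Row 2: (67)·x + (10)·1 + (-10)·z = 0
Row 3: (-10)·x + (0)·1 + (0)·z = 0
Solving gives x = 0, z = 1.
Check: L·(0, 1, 1) = (0, -3, -3) = -3·(0, 1, 1).

0, 1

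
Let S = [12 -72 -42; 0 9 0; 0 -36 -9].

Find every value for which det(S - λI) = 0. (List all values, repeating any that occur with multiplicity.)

-9, 9, 12

Compute the characteristic polynomial p(λ) = det(λI - S).
Expanding along the first row, p(λ) = λ^3 - 12λ^2 - 81λ + 972.
Since p(-9) = 0, λ = -9 is a root.
Dividing by (λ + 9) leaves λ^2 - 21λ + 108.
The quadratic factors as (λ - 9)·(λ - 12).
Eigenvalues: -9, 9, 12.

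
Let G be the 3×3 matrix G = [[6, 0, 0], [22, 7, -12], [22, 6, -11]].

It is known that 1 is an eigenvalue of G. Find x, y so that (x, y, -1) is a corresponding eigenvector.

We need (G - 1I)v = 0.
G - 1I = [[5, 0, 0], [22, 6, -12], [22, 6, -12]].
Row 1: (5)·x + (0)·y + (0)·-1 = 0
Row 2: (22)·x + (6)·y + (-12)·-1 = 0
Row 3: (22)·x + (6)·y + (-12)·-1 = 0
Solving gives x = 0, y = -2.
Check: G·(0, -2, -1) = (0, -2, -1) = 1·(0, -2, -1).

0, -2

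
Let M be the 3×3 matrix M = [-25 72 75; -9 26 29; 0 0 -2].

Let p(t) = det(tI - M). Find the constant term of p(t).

-4

p(t) = t^3 + t^2 - 4t - 4.
The constant term is -4.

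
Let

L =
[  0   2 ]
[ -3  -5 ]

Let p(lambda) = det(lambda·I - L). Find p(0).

6

p(0) = det(0·I − L) = det(−L) = (−1)^2·det(L).
det(L) = 6, so p(0) = 6.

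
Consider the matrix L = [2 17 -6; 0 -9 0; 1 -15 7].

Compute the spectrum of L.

Set up det(μI - L) = 0.
Expanding the 3×3 determinant: p(μ) = μ^3 - 61μ + 180.
Rational-root test: μ = 4 gives p(4) = 0.
Dividing by (μ - 4) leaves μ^2 + 4μ - 45.
The quadratic factors as (μ + 9)·(μ - 5).
Eigenvalues: -9, 4, 5.

-9, 4, 5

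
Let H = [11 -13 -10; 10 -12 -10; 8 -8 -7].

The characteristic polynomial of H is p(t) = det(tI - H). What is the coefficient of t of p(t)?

5

p(t) = t^3 + 8t^2 + 5t - 14.
The coefficient of t is 5.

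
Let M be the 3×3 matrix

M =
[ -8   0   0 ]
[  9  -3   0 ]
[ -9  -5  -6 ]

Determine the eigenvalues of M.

M is lower triangular, so its eigenvalues are the diagonal entries.
Diagonal: -8, -3, -6.

-8, -6, -3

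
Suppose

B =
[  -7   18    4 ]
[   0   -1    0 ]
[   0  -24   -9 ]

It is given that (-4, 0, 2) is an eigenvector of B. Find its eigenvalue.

Compute Bv: B·(-4, 0, 2) = (36, 0, -18).
Since Bv = λv, compare component 1: 36 = λ·-4, so λ = -9.

-9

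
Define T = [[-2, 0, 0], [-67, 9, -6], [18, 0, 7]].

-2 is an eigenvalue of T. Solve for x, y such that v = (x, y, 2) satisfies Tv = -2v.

-1, -5

We need (T + 2I)v = 0.
T + 2I = [[0, 0, 0], [-67, 11, -6], [18, 0, 9]].
Row 1: (0)·x + (0)·y + (0)·2 = 0
Row 2: (-67)·x + (11)·y + (-6)·2 = 0
Row 3: (18)·x + (0)·y + (9)·2 = 0
Solving gives x = -1, y = -5.
Check: T·(-1, -5, 2) = (2, 10, -4) = -2·(-1, -5, 2).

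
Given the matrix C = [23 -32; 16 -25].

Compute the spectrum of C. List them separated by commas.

-9, 7

det(C - λI) = (23 - λ)(-25 - λ) - (-32)·(16) = λ^2 + 2λ - 63.
This factors as (λ + 9)·(λ - 7) = 0.
Eigenvalues: -9, 7.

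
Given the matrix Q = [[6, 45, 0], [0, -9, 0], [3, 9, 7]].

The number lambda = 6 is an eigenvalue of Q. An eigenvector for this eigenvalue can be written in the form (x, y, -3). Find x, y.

1, 0

We need (Q - 6I)v = 0.
Q - 6I = [[0, 45, 0], [0, -15, 0], [3, 9, 1]].
Row 1: (0)·x + (45)·y + (0)·-3 = 0
Row 2: (0)·x + (-15)·y + (0)·-3 = 0
Row 3: (3)·x + (9)·y + (1)·-3 = 0
Solving gives x = 1, y = 0.
Check: Q·(1, 0, -3) = (6, 0, -18) = 6·(1, 0, -3).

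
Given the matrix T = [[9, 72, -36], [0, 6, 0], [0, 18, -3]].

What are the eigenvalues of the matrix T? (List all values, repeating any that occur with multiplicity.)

-3, 6, 9

The characteristic polynomial is p(μ) = det(μI - T).
Expanding along the first row, p(μ) = μ^3 - 12μ^2 + 9μ + 162.
Rational-root test: μ = -3 gives p(-3) = 0.
Factor out (μ + 3): p(μ) = (μ + 3)·(μ^2 - 15μ + 54).
The quadratic factors as (μ - 6)·(μ - 9).
Eigenvalues: -3, 6, 9.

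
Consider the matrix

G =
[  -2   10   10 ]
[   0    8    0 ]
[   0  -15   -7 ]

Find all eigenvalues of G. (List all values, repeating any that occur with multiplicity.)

Set up det(μI - G) = 0.
Cofactor expansion gives p(μ) = μ^3 + μ^2 - 58μ - 112.
Try μ = -2: p(-2) = 0, so -2 is a root.
Factor out (μ + 2): p(μ) = (μ + 2)·(μ^2 - μ - 56).
The quadratic factors as (μ + 7)·(μ - 8).
Eigenvalues: -7, -2, 8.

-7, -2, 8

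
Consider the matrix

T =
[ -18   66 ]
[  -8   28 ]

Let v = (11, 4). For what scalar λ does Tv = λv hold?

Compute Tv: T·(11, 4) = (66, 24).
Since Tv = λv, compare component 1: 66 = λ·11, so λ = 6.

6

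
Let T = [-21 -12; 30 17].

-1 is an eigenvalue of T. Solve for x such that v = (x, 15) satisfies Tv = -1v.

We need (T + 1I)v = 0.
T + 1I = [[-20, -12], [30, 18]].
Row 1: (-20)·x + (-12)·15 = 0
Row 2: (30)·x + (18)·15 = 0
Solving gives x = -9.
Check: T·(-9, 15) = (9, -15) = -1·(-9, 15).

-9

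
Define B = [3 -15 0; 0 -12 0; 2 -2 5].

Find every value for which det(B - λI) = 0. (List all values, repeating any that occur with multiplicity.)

-12, 3, 5

The characteristic polynomial is p(s) = det(sI - B).
Expanding the 3×3 determinant: p(s) = s^3 + 4s^2 - 81s + 180.
Try s = 3: p(3) = 0, so 3 is a root.
Factor out (s - 3): p(s) = (s - 3)·(s^2 + 7s - 60).
The quadratic factors as (s + 12)·(s - 5).
Eigenvalues: -12, 3, 5.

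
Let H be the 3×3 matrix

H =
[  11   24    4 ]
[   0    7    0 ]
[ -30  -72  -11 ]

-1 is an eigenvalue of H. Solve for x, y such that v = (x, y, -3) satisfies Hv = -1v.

We need (H + 1I)v = 0.
H + 1I = [[12, 24, 4], [0, 8, 0], [-30, -72, -10]].
Row 1: (12)·x + (24)·y + (4)·-3 = 0
Row 2: (0)·x + (8)·y + (0)·-3 = 0
Row 3: (-30)·x + (-72)·y + (-10)·-3 = 0
Solving gives x = 1, y = 0.
Check: H·(1, 0, -3) = (-1, 0, 3) = -1·(1, 0, -3).

1, 0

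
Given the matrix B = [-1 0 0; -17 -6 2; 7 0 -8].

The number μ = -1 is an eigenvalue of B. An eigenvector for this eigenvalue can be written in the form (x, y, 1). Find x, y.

We need (B + 1I)v = 0.
B + 1I = [[0, 0, 0], [-17, -5, 2], [7, 0, -7]].
Row 1: (0)·x + (0)·y + (0)·1 = 0
Row 2: (-17)·x + (-5)·y + (2)·1 = 0
Row 3: (7)·x + (0)·y + (-7)·1 = 0
Solving gives x = 1, y = -3.
Check: B·(1, -3, 1) = (-1, 3, -1) = -1·(1, -3, 1).

1, -3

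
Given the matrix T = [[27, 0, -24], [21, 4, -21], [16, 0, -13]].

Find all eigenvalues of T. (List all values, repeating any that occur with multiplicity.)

3, 4, 11

Compute the characteristic polynomial p(λ) = det(λI - T).
Expanding the 3×3 determinant: p(λ) = λ^3 - 18λ^2 + 89λ - 132.
Since p(4) = 0, λ = 4 is a root.
Dividing by (λ - 4) leaves λ^2 - 14λ + 33.
The quadratic factors as (λ - 3)·(λ - 11).
Eigenvalues: 3, 4, 11.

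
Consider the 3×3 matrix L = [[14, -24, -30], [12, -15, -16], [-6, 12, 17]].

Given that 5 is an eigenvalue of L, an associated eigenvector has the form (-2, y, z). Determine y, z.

We need (L - 5I)v = 0.
L - 5I = [[9, -24, -30], [12, -20, -16], [-6, 12, 12]].
Row 1: (9)·-2 + (-24)·y + (-30)·z = 0
Row 2: (12)·-2 + (-20)·y + (-16)·z = 0
Row 3: (-6)·-2 + (12)·y + (12)·z = 0
Solving gives y = -2, z = 1.
Check: L·(-2, -2, 1) = (-10, -10, 5) = 5·(-2, -2, 1).

-2, 1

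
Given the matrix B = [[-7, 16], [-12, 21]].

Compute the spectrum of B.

5, 9

det(B - rI) = (-7 - r)(21 - r) - (16)·(-12) = r^2 - 14r + 45.
This factors as (r - 5)·(r - 9) = 0.
Eigenvalues: 5, 9.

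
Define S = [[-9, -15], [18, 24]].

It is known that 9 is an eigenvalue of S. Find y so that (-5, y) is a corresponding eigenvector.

6

We need (S - 9I)v = 0.
S - 9I = [[-18, -15], [18, 15]].
Row 1: (-18)·-5 + (-15)·y = 0
Row 2: (18)·-5 + (15)·y = 0
Solving gives y = 6.
Check: S·(-5, 6) = (-45, 54) = 9·(-5, 6).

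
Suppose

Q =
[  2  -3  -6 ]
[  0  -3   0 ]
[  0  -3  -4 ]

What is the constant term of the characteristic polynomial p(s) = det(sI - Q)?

-24

p(0) = det(0·I − Q) = det(−Q) = (−1)^3·det(Q).
det(Q) = 24, so p(0) = -24.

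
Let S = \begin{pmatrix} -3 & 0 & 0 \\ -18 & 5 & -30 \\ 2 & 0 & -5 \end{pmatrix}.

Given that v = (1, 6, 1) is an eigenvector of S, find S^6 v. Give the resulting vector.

First find the eigenvalue: Sv = (-3, -18, -3) = -3·(1, 6, 1), so λ = -3.
Then S^6 v = λ^6·v = (-3)^6·(1, 6, 1) = 729·(1, 6, 1) = (729, 4374, 729).

(729, 4374, 729)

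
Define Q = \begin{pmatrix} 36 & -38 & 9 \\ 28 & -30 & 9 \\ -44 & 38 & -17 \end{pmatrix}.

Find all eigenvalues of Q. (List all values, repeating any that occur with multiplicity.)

The characteristic polynomial is p(λ) = det(λI - Q).
Expanding the 3×3 determinant: p(λ) = λ^3 + 11λ^2 - 64λ - 704.
Rational-root test: λ = -8 gives p(-8) = 0.
Factor out (λ + 8): p(λ) = (λ + 8)·(λ^2 + 3λ - 88).
The quadratic factors as (λ + 11)·(λ - 8).
Eigenvalues: -11, -8, 8.

-11, -8, 8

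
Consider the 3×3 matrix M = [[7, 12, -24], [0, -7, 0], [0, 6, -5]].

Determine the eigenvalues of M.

-7, -5, 7

The characteristic polynomial is p(lambda) = det(lambda·I - M).
Expanding the 3×3 determinant: p(lambda) = lambda^3 + 5·lambda^2 - 49·lambda - 245.
Rational-root test: lambda = -5 gives p(-5) = 0.
Factor out (lambda + 5): p(lambda) = (lambda + 5)·(lambda^2 - 49).
The quadratic factors as (lambda + 7)·(lambda - 7).
Eigenvalues: -7, -5, 7.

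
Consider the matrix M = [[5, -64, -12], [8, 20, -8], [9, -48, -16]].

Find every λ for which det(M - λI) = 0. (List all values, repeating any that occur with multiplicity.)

Compute the characteristic polynomial p(μ) = det(μI - M).
Cofactor expansion gives p(μ) = μ^3 - 9μ^2 - 64μ + 336.
Try μ = 4: p(4) = 0, so 4 is a root.
Dividing by (μ - 4) leaves μ^2 - 5μ - 84.
The quadratic factors as (μ + 7)·(μ - 12).
Eigenvalues: -7, 4, 12.

-7, 4, 12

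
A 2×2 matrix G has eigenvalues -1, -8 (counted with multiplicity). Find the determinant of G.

det(G) is the product of the eigenvalues: (-1) · (-8) = 8.

8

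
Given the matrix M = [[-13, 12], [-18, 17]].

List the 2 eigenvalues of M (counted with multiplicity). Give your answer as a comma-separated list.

-1, 5

det(M - lambda·I) = (-13 - lambda)(17 - lambda) - (12)·(-18) = lambda^2 - 4·lambda - 5.
This factors as (lambda + 1)·(lambda - 5) = 0.
Eigenvalues: -1, 5.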